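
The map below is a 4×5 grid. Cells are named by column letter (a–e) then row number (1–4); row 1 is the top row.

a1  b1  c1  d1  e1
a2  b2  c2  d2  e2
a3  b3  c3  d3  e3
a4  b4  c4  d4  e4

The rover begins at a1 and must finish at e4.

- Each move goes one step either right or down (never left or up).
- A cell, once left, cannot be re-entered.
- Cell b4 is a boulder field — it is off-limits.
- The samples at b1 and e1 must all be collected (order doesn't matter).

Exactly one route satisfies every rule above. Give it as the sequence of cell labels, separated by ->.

Moves only go right or down, so the column and row indices never decrease.
Route from a1: 4× right (reaching e1), 3× down (reaching e4) — 7 moves in all.
Check: all required cells visited.

a1 -> b1 -> c1 -> d1 -> e1 -> e2 -> e3 -> e4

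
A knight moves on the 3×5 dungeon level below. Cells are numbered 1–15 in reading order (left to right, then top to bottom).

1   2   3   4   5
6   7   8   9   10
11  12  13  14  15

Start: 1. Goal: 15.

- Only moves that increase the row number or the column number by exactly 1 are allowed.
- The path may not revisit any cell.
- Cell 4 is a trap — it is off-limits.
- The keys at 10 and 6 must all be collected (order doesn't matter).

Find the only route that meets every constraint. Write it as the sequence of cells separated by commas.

1, 6, 7, 8, 9, 10, 15

Moves only go right or down, so the column and row indices never decrease.
Route from 1: down to 6, 4× right (reaching 10), down to 15 — 6 moves in all.
Check: all required cells visited.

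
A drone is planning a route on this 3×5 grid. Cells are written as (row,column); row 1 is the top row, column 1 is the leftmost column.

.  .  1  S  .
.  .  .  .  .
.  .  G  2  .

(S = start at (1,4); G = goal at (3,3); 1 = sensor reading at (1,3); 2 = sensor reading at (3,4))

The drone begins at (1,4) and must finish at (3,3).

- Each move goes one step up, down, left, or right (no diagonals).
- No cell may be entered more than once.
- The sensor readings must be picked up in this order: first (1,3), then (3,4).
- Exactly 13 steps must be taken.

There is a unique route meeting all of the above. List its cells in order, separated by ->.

The waypoints must appear in the order (1,3), (3,4), with no cell reused.
Route from (1,4): left 3 to (1,1), down 2 to (3,1), right 1 to (3,2), up 1 to (2,2), right 3 to (2,5), down 1 to (3,5), left 2 to (3,3) — 13 moves in all.
Check: order respected (1 at step 1, 2 at step 12); 13 moves as required.

(1,4) -> (1,3) -> (1,2) -> (1,1) -> (2,1) -> (3,1) -> (3,2) -> (2,2) -> (2,3) -> (2,4) -> (2,5) -> (3,5) -> (3,4) -> (3,3)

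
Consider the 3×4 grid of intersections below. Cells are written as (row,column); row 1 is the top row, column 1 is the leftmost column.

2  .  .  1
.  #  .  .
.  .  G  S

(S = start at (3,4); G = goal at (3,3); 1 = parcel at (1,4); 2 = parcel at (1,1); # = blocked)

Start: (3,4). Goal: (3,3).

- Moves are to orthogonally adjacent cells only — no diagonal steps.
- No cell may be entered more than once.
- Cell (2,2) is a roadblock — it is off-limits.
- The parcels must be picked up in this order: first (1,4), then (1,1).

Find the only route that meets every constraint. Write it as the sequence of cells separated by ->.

The waypoints must appear in the order (1,4), (1,1), with no cell reused.
Route from (3,4): 2× up (reaching (1,4)), 3× left (reaching (1,1)), 2× down (reaching (3,1)), 2× right (reaching (3,3)) — 9 moves in all.
Check: order respected (1 at step 2, 2 at step 5).

(3,4) -> (2,4) -> (1,4) -> (1,3) -> (1,2) -> (1,1) -> (2,1) -> (3,1) -> (3,2) -> (3,3)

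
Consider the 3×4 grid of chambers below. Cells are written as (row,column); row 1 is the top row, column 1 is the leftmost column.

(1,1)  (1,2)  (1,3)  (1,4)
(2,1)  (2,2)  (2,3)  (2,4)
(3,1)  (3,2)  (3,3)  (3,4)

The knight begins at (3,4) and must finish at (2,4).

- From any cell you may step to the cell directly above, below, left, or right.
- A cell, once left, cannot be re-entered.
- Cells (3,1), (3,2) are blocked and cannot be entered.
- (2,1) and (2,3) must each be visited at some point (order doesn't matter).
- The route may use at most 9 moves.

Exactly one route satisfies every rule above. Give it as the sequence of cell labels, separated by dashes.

(3,4) - (3,3) - (2,3) - (2,2) - (2,1) - (1,1) - (1,2) - (1,3) - (1,4) - (2,4)

Any route must reach (2,1) and (2,3) and still end at (2,4) within 9 moves, so the order of the required stops is forced.
Route from (3,4): left 1 to (3,3), up 1 to (2,3), left 2 to (2,1), up 1 to (1,1), right 3 to (1,4), down 1 to (2,4) — 9 moves in all.
Check: all required cells visited; 9 ≤ 9 moves.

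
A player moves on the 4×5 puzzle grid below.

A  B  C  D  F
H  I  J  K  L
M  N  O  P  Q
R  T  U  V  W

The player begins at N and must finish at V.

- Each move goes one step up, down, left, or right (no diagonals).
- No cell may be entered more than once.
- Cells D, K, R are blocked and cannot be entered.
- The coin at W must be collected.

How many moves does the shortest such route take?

Any route passes through W somewhere between N and V. Summing Manhattan distances along the two legs (N → W → V) gives a lower bound of 4 + 1 = 5 moves.
A route of 5 moves achieves this: N → O → P → Q → W → V.
Since 5 matches the lower bound, it is optimal.

5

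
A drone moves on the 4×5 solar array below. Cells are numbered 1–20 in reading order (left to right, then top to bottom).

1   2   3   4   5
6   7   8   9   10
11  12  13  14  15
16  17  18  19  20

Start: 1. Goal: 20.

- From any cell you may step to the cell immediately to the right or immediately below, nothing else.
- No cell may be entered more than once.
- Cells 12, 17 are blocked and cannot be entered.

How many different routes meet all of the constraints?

A right/down-only route from 1 to 20 makes exactly 3 down-moves and 4 right-moves in some order.
With no other constraints that would be C(7,3) = 35 routes.
Subtract routes through each blocked cell (inclusion–exclusion for overlaps): − through 12: 12 − through 17: 4 + through 12&17: 3 → 22.
That gives 22 routes.

22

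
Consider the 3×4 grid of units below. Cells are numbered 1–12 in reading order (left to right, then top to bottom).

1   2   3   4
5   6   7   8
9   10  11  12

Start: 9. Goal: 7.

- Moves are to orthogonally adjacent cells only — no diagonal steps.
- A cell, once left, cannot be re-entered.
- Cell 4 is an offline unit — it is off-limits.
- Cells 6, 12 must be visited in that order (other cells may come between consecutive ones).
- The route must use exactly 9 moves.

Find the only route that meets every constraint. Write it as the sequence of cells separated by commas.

9, 5, 1, 2, 6, 10, 11, 12, 8, 7

The waypoints must appear in the order 6, 12, with no cell reused.
Route from 9: 2× up (reaching 1), right to 2, 2× down (reaching 10), 2× right (reaching 12), up to 8, left to 7 — 9 moves in all.
Check: order respected (6 at step 4, 12 at step 7); 9 moves as required.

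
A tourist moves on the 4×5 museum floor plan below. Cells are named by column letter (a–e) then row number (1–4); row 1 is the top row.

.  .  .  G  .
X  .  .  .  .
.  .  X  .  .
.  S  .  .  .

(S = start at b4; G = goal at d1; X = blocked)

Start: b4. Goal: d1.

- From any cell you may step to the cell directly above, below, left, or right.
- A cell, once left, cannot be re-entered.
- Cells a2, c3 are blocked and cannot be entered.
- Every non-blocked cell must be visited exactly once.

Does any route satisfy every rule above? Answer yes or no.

Cell a1 has only one open neighbour but is neither the start nor the goal, so a Hamiltonian route would have to both enter and leave it through the same neighbour — impossible without revisiting.

no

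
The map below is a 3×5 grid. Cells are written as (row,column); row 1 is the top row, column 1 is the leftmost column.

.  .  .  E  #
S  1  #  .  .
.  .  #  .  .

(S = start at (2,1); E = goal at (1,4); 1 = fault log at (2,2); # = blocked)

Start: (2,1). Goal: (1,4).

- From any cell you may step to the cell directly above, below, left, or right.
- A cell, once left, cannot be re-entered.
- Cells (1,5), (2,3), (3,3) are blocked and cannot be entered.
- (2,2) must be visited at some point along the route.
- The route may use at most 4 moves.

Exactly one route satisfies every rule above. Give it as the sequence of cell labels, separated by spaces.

The budget equals the shortest possible length, so every move has to be on a shortest route through the required cells.
Route from (2,1): right to (2,2), up to (1,2), 2× right (reaching (1,4)) — 4 moves in all.
Check: all required cells visited; 4 ≤ 4 moves.

(2,1) (2,2) (1,2) (1,3) (1,4)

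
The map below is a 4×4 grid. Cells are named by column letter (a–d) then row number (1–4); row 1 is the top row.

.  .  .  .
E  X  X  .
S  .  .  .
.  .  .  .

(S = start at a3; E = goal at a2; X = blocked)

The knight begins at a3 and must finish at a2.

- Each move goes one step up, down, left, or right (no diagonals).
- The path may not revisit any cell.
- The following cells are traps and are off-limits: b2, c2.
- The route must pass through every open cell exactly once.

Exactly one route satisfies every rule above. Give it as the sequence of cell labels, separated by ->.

Need to visit all 14 open cells exactly once, starting at a3 and ending at a2.
Cell d2 has only two open neighbours (d1 and d3), so the path must pass straight through it: one of those is the cell it's entered from and the other is where it exits.
Route from a3: down to a4, right to b4, up to b3, right to c3, down to c4, right to d4, 3× up (reaching d1), 3× left (reaching a1), down to a2 — 13 moves in all.
Check: all 14 open cells covered.

a3 -> a4 -> b4 -> b3 -> c3 -> c4 -> d4 -> d3 -> d2 -> d1 -> c1 -> b1 -> a1 -> a2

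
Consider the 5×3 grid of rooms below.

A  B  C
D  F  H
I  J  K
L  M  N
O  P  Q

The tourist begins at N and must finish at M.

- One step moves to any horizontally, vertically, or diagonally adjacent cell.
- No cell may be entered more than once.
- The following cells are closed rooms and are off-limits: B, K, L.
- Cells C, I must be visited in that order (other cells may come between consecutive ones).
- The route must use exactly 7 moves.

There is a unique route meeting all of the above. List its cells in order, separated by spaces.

N J H C F D I M

The waypoints must appear in the order C, I, with no cell reused.
Route from N: up-left 1 to J, up-right 1 to H, up 1 to C, down-left 1 to F, left 1 to D, down 1 to I, down-right 1 to M — 7 moves in all.
Check: order respected (C at step 3, I at step 6); 7 moves as required.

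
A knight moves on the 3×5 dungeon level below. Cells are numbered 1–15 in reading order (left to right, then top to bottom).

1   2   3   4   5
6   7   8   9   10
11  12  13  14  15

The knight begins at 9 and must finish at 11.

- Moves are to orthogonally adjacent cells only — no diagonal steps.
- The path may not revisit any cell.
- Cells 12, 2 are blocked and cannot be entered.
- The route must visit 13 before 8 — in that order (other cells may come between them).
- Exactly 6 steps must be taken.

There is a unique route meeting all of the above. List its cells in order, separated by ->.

9 -> 14 -> 13 -> 8 -> 7 -> 6 -> 11

The waypoints must appear in the order 13, 8, with no cell reused.
Route from 9: down to 14, left to 13, up to 8, 2× left (reaching 6), down to 11 — 6 moves in all.
Check: order respected (13 at step 2, 8 at step 3); 6 moves as required.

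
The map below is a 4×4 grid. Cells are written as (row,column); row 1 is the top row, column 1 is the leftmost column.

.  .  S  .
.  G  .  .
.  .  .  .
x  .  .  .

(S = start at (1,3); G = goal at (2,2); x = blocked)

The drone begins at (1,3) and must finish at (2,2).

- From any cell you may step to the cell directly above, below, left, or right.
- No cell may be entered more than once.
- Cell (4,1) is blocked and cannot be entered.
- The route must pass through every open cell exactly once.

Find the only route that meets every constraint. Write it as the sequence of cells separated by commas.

(1,3), (1,4), (2,4), (2,3), (3,3), (3,4), (4,4), (4,3), (4,2), (3,2), (3,1), (2,1), (1,1), (1,2), (2,2)

Need to visit all 15 open cells exactly once, starting at (1,3) and ending at (2,2).
Cell (1,4) has only two open neighbours ((2,4) and (1,3)), so the path must pass straight through it: one of those is the cell it's entered from and the other is where it exits.
Route from (1,3): right 1 to (1,4), down 1 to (2,4), left 1 to (2,3), down 1 to (3,3), right 1 to (3,4), down 1 to (4,4), left 2 to (4,2), up 1 to (3,2), left 1 to (3,1), up 2 to (1,1), right 1 to (1,2), down 1 to (2,2) — 14 moves in all.
Check: all 15 open cells covered.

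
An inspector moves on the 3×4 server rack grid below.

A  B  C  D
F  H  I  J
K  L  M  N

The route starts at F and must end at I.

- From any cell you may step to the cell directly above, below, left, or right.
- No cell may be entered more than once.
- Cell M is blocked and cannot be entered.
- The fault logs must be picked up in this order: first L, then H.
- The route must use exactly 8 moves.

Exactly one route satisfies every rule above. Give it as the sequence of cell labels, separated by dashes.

F - K - L - H - B - C - D - J - I

The waypoints must appear in the order L, H, with no cell reused.
Route from F: down 1 to K, right 1 to L, up 2 to B, right 2 to D, down 1 to J, left 1 to I — 8 moves in all.
Check: order respected (L at step 2, H at step 3); 8 moves as required.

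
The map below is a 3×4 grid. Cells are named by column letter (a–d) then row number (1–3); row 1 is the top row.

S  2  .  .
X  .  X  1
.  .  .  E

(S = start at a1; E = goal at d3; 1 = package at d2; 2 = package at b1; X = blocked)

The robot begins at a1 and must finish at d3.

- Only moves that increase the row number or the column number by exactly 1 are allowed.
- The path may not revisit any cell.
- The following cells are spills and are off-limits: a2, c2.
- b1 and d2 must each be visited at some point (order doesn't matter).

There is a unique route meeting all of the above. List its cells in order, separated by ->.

a1 -> b1 -> c1 -> d1 -> d2 -> d3

Moves only go right or down, so the column and row indices never decrease.
Route from a1: 3× right (reaching d1), 2× down (reaching d3) — 5 moves in all.
Check: all required cells visited.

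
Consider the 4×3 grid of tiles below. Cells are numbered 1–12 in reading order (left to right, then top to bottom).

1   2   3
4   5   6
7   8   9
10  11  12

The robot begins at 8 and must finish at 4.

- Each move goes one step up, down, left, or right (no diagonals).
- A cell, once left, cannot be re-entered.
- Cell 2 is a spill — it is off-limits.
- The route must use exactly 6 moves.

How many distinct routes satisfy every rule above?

Need simple routes of exactly 6 moves from 8 to 4 (Manhattan distance 2, so 2 moves are spent on a detour and 2 undoing it).
Enumerating: 8 11 12 9 6 5 4 | 8 9 12 11 10 7 4.
That gives 2 routes.

2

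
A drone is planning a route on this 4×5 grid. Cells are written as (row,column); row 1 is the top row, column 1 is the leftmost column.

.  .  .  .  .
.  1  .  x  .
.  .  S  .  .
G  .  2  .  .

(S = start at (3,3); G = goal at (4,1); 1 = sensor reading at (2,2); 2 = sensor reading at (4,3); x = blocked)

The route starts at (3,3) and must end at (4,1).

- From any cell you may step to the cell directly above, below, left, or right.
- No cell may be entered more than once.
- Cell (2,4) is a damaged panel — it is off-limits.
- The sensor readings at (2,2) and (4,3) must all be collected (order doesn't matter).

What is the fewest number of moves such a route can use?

7

Any route passes through (2,2) and (4,3) in some order between (3,3) and (4,1). Summing Manhattan distances along each leg and taking the cheapest ordering ((3,3) → (2,2) → (4,3) → (4,1)) gives a lower bound of 2 + 3 + 2 = 7 moves.
A route of 7 moves achieves this: (3,3) → (4,3) → (4,2) → (3,2) → (2,2) → (2,1) → (3,1) → (4,1).
Since 7 matches the lower bound, it is optimal.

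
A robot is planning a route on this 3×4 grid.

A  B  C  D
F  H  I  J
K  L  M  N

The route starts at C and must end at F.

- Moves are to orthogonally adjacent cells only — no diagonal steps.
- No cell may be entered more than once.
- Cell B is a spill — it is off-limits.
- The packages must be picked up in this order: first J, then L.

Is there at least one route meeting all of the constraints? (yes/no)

One route that works: C → I → J → N → M → L → H → F.

yes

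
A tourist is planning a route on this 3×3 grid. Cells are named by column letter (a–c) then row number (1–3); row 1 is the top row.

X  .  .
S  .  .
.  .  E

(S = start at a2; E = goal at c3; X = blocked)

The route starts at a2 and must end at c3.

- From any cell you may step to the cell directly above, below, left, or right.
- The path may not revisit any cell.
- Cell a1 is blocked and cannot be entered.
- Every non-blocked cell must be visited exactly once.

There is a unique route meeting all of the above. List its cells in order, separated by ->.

Need to visit all 8 open cells exactly once, starting at a2 and ending at c3.
Route from a2: down 1 to a3, right 1 to b3, up 2 to b1, right 1 to c1, down 2 to c3 — 7 moves in all.
Check: all 8 open cells covered.

a2 -> a3 -> b3 -> b2 -> b1 -> c1 -> c2 -> c3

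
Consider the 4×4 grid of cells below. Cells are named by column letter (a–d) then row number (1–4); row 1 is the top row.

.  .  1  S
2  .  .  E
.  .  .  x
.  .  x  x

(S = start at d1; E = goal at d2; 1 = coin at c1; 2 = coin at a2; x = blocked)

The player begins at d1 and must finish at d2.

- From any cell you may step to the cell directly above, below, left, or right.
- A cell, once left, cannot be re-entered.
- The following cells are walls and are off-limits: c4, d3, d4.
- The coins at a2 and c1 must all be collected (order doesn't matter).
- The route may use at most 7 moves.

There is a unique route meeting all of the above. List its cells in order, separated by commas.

d1, c1, b1, a1, a2, b2, c2, d2

Any route must reach a2 and c1 and still end at d2 within 7 moves, so the order of the required stops is forced.
Route from d1: 3× left (reaching a1), down to a2, 3× right (reaching d2) — 7 moves in all.
Check: all required cells visited; 7 ≤ 7 moves.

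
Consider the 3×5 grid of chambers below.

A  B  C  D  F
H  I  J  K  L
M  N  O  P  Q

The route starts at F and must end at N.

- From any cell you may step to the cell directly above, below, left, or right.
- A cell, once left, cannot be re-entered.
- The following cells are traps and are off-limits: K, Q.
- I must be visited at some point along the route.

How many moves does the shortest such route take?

5

Any route passes through I somewhere between F and N. Summing Manhattan distances along the two legs (F → I → N) gives a lower bound of 4 + 1 = 5 moves.
A route of 5 moves achieves this: F → D → C → J → I → N.
Since 5 matches the lower bound, it is optimal.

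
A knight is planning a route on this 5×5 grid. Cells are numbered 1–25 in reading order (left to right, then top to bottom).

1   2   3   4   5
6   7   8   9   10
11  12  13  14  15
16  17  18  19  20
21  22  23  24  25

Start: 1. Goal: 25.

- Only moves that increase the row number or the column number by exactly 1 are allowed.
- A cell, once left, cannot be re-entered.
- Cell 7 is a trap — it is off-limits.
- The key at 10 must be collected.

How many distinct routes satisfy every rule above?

A right/down-only route from 1 to 25 makes exactly 4 down-moves and 4 right-moves in some order.
With no other constraints that would be C(8,4) = 70 routes.
Split at 10 and multiply the segment counts (each segment already excludes blocked cells): 1→10: 3; 10→25: 1; product = 3.
That gives 3 routes.

3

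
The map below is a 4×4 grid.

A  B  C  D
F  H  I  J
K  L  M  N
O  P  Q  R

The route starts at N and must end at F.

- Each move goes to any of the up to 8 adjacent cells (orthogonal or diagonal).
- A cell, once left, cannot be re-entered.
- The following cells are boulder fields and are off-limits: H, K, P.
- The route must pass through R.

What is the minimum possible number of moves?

Any route passes through R somewhere between N and F. Summing Chebyshev distances along the two legs (N → R → F) gives a lower bound of 1 + 3 = 4 moves.
A route of 4 moves achieves this: N → R → M → L → F.
Since 4 matches the lower bound, it is optimal.

4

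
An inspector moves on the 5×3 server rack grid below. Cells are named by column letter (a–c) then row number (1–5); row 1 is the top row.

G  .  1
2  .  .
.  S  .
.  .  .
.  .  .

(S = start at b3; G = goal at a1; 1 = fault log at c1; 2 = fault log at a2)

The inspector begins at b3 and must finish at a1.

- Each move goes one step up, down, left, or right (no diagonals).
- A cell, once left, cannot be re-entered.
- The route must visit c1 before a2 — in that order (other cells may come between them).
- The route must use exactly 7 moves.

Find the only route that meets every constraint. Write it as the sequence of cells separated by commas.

b3, c3, c2, c1, b1, b2, a2, a1

The waypoints must appear in the order c1, a2, with no cell reused.
Route from b3: right to c3, 2× up (reaching c1), left to b1, down to b2, left to a2, up to a1 — 7 moves in all.
Check: order respected (1 at step 3, 2 at step 6); 7 moves as required.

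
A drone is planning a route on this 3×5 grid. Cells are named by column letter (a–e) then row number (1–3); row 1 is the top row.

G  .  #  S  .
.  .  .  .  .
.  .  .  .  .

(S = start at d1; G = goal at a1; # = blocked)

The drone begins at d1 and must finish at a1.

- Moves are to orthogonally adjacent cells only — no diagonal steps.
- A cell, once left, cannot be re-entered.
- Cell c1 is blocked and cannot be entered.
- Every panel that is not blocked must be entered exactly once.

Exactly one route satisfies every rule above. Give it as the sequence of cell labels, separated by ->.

d1 -> e1 -> e2 -> e3 -> d3 -> d2 -> c2 -> c3 -> b3 -> a3 -> a2 -> b2 -> b1 -> a1

Need to visit all 14 open cells exactly once, starting at d1 and ending at a1.
Route from d1: right 1 to e1, down 2 to e3, left 1 to d3, up 1 to d2, left 1 to c2, down 1 to c3, left 2 to a3, up 1 to a2, right 1 to b2, up 1 to b1, left 1 to a1 — 13 moves in all.
Check: all 14 open cells covered.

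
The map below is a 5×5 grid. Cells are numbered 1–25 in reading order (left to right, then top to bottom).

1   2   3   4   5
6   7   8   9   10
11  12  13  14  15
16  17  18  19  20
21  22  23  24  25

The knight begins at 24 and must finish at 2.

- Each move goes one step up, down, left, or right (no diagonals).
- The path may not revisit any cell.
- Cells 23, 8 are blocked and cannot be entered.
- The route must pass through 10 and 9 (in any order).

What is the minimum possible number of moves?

Any route passes through 10 and 9 in some order between 24 and 2. Summing Manhattan distances along each leg and taking the cheapest ordering (24 → 10 → 9 → 2) gives a lower bound of 4 + 1 + 3 = 8 moves.
A route of 8 moves achieves this: 24 → 19 → 14 → 9 → 10 → 5 → 4 → 3 → 2.
Since 8 matches the lower bound, it is optimal.

8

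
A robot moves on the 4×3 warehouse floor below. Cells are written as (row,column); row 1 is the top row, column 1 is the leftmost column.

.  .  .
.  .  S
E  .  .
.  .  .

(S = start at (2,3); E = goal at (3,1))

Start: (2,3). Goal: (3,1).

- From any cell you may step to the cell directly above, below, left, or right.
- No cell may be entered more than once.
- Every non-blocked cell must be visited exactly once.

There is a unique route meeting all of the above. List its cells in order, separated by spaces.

Need to visit all 12 open cells exactly once, starting at (2,3) and ending at (3,1).
Cell (1,3) has only two open neighbours ((2,3) and (1,2)), so the path must pass straight through it: one of those is the cell it's entered from and the other is where it exits.
Route from (2,3): up to (1,3), 2× left (reaching (1,1)), down to (2,1), right to (2,2), down to (3,2), right to (3,3), down to (4,3), 2× left (reaching (4,1)), up to (3,1) — 11 moves in all.
Check: all 12 open cells covered.

(2,3) (1,3) (1,2) (1,1) (2,1) (2,2) (3,2) (3,3) (4,3) (4,2) (4,1) (3,1)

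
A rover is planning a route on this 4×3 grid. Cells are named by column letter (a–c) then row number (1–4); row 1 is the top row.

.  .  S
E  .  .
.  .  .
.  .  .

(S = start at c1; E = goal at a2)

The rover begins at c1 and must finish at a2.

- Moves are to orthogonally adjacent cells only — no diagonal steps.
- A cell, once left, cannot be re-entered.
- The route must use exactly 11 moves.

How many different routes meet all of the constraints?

Need simple routes of exactly 11 moves from c1 to a2 (Manhattan distance 3, so 4 moves are spent on a detour and 4 undoing it).
Enumerating: c1 c2 c3 c4 b4 a4 a3 b3 b2 b1 a1 a2.
That gives 1 route.

1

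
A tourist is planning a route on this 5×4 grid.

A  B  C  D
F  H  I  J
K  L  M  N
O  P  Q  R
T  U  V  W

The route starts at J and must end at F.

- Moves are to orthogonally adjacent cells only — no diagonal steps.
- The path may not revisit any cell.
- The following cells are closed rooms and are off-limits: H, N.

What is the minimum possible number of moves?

5

The Manhattan distance from J to F is |2−2| + |4−1| = 3, so at least 3 moves are needed.
That bound ignores the blocked cells. Measuring each leg by the fewest moves that actually steer around them (J→F: 5) raises the lower bound to 5.
A route of 5 moves exists: J → D → C → B → A → F.
Since 5 matches that lower bound, it is optimal.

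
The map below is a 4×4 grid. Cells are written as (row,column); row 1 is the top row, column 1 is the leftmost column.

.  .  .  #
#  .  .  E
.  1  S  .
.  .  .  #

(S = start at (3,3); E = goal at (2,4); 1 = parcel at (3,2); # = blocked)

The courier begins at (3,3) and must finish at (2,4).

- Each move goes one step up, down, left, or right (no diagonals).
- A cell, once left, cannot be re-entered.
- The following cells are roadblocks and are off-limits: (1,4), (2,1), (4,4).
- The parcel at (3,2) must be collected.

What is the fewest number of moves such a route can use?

4

Any route passes through (3,2) somewhere between (3,3) and (2,4). Summing Manhattan distances along the two legs ((3,3) → (3,2) → (2,4)) gives a lower bound of 1 + 3 = 4 moves.
A route of 4 moves achieves this: (3,3) → (3,2) → (2,2) → (2,3) → (2,4).
Since 4 matches the lower bound, it is optimal.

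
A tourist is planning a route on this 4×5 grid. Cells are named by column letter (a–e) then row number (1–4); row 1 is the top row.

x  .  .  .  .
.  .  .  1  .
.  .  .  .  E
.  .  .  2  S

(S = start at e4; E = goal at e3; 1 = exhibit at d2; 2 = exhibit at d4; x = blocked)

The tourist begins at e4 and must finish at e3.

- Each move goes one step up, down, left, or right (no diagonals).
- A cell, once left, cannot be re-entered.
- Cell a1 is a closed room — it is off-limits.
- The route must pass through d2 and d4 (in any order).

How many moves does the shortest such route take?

Any route passes through d2 and d4 in some order between e4 and e3. Summing Manhattan distances along each leg and taking the cheapest ordering (e4 → d4 → d2 → e3) gives a lower bound of 1 + 2 + 2 = 5 moves.
A route of 5 moves achieves this: e4 → d4 → d3 → d2 → e2 → e3.
Since 5 matches the lower bound, it is optimal.

5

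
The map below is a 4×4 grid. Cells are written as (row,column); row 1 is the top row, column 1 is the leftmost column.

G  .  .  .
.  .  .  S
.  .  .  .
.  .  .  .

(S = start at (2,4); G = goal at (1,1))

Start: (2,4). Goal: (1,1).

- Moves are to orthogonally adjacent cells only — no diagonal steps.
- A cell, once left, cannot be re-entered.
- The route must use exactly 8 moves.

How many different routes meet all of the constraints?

32

Need simple routes of exactly 8 moves from (2,4) to (1,1) (Manhattan distance 4, so 2 moves are spent on a detour and 2 undoing it).
Branch systematically from the start, pruning whenever the remaining move budget drops below the Manhattan distance to (1,1) or differs from it in parity. Grouping the completions by first move — via (1,4): 5; via (3,4): 19; via (2,3): 8 — and summing: 5 + 19 + 8 = 32.
That gives 32 routes.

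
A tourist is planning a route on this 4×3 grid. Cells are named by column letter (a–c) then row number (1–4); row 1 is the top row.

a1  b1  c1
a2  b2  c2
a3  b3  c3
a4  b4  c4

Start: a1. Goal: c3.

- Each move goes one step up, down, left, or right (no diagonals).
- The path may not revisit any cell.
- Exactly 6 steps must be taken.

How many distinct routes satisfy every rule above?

Need simple routes of exactly 6 moves from a1 to c3 (Manhattan distance 4, so 1 moves are spent on a detour and 1 undoing it).
Branch systematically from the start, pruning whenever the remaining move budget drops below the Manhattan distance to c3 or differs from it in parity. Grouping the completions by first move — via a2: 6; via b1: 3 — and summing: 6 + 3 = 9.
That gives 9 routes.

9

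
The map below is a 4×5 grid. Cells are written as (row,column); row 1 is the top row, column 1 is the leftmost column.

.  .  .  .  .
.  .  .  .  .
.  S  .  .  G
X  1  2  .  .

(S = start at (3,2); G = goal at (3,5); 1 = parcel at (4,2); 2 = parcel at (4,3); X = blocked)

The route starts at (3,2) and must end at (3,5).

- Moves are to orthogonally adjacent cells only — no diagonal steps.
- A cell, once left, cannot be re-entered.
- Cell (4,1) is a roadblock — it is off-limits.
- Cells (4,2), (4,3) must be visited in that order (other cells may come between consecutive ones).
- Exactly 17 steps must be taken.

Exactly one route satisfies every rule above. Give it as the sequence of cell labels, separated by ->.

(3,2) -> (4,2) -> (4,3) -> (3,3) -> (2,3) -> (2,2) -> (2,1) -> (1,1) -> (1,2) -> (1,3) -> (1,4) -> (1,5) -> (2,5) -> (2,4) -> (3,4) -> (4,4) -> (4,5) -> (3,5)

The waypoints must appear in the order (4,2), (4,3), with no cell reused.
Route from (3,2): down 1 to (4,2), right 1 to (4,3), up 2 to (2,3), left 2 to (2,1), up 1 to (1,1), right 4 to (1,5), down 1 to (2,5), left 1 to (2,4), down 2 to (4,4), right 1 to (4,5), up 1 to (3,5) — 17 moves in all.
Check: order respected (1 at step 1, 2 at step 2); 17 moves as required.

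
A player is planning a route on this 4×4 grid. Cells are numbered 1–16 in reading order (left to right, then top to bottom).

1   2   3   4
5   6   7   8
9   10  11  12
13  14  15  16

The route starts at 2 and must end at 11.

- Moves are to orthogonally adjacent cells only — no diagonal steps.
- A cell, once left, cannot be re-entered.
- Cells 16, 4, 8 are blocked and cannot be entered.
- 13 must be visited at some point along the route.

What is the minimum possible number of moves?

7

Any route passes through 13 somewhere between 2 and 11. Summing Manhattan distances along the two legs (2 → 13 → 11) gives a lower bound of 4 + 3 = 7 moves.
A route of 7 moves achieves this: 2 → 6 → 10 → 9 → 13 → 14 → 15 → 11.
Since 7 matches the lower bound, it is optimal.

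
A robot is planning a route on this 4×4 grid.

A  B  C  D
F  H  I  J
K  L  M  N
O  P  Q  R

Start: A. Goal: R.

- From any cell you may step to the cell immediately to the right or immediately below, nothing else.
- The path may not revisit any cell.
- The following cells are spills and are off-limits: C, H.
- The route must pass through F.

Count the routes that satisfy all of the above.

4

A right/down-only route from A to R makes exactly 3 down-moves and 3 right-moves in some order.
With no other constraints that would be C(6,3) = 20 routes.
Split at F and multiply the segment counts (each segment already excludes blocked cells): A→F: 1; F→R: 4; product = 4.
That gives 4 routes.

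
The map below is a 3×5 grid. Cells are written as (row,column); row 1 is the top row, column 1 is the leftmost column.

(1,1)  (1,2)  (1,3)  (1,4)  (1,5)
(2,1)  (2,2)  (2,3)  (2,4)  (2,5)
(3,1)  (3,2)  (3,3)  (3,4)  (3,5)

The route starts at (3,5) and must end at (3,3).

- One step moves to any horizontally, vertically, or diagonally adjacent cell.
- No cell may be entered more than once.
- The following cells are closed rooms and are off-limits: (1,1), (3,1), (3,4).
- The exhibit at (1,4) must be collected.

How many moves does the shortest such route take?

Any route passes through (1,4) somewhere between (3,5) and (3,3). Summing Chebyshev distances along the two legs ((3,5) → (1,4) → (3,3)) gives a lower bound of 2 + 2 = 4 moves.
A route of 4 moves achieves this: (3,5) → (2,4) → (1,4) → (2,3) → (3,3).
Since 4 matches the lower bound, it is optimal.

4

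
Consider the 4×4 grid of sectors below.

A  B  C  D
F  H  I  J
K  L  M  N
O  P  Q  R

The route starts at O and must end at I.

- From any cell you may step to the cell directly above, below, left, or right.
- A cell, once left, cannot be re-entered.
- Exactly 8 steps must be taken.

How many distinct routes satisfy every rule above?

Need simple routes of exactly 8 moves from O to I (Manhattan distance 4, so 2 moves are spent on a detour and 2 undoing it).
Branch systematically from the start, pruning whenever the remaining move budget drops below the Manhattan distance to I or differs from it in parity. Grouping the completions by first move — via K: 12; via P: 12 — and summing: 12 + 12 = 24.
That gives 24 routes.

24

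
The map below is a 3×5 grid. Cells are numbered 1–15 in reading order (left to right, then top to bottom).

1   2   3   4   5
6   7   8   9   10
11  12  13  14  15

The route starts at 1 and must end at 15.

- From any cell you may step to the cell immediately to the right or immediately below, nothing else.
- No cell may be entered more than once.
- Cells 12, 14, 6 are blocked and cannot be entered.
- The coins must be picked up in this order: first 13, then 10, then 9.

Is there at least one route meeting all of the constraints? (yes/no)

10 lies above 13, so going from 13 to 10 would need an upward move — but moves only go right/down, so 13 cannot be visited before 10.

no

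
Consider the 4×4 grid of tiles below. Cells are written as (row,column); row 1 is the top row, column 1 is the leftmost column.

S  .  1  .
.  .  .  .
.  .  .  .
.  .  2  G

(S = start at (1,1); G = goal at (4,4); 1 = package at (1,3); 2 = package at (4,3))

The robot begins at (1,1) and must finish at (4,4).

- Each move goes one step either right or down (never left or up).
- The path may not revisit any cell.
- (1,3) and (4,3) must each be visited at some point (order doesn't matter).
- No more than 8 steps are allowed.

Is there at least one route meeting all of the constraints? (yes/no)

yes

One route that works: (1,1) → (1,2) → (1,3) → (2,3) → (3,3) → (4,3) → (4,4).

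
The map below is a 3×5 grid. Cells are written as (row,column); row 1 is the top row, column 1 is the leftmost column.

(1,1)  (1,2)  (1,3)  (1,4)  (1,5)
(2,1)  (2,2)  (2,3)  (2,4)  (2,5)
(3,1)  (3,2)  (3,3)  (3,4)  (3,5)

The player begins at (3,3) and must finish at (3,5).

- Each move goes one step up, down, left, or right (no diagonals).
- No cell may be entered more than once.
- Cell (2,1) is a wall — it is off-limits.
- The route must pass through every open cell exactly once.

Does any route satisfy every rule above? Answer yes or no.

Cell (1,1) has only one open neighbour but is neither the start nor the goal, so a Hamiltonian route would have to both enter and leave it through the same neighbour — impossible without revisiting.

no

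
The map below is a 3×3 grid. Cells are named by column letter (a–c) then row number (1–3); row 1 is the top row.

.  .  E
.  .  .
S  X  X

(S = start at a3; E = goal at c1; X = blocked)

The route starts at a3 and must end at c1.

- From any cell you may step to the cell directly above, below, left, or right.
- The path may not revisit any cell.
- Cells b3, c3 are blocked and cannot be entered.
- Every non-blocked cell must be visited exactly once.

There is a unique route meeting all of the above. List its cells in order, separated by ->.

Need to visit all 7 open cells exactly once, starting at a3 and ending at c1.
Route from a3: up 2 to a1, right 1 to b1, down 1 to b2, right 1 to c2, up 1 to c1 — 6 moves in all.
Check: all 7 open cells covered.

a3 -> a2 -> a1 -> b1 -> b2 -> c2 -> c1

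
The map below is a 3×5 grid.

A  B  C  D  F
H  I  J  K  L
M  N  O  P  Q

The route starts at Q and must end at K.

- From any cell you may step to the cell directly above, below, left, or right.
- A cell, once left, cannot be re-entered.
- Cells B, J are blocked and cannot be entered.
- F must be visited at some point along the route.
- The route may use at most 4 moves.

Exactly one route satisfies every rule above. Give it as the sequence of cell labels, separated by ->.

The 4-move cap with required stops at F leaves no slack for detours.
Route from Q: up 2 to F, left 1 to D, down 1 to K — 4 moves in all.
Check: all required cells visited; 4 ≤ 4 moves.

Q -> L -> F -> D -> K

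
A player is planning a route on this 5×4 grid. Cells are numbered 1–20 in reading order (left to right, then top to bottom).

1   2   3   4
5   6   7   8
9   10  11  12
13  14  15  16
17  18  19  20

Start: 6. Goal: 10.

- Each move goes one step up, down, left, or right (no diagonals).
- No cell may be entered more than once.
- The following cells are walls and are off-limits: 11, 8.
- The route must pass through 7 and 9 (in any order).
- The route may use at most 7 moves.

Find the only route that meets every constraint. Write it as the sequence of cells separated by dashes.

6 - 7 - 3 - 2 - 1 - 5 - 9 - 10

The budget equals the shortest possible length, so every move has to be on a shortest route through the required cells.
Route from 6: right to 7, up to 3, 2× left (reaching 1), 2× down (reaching 9), right to 10 — 7 moves in all.
Check: all required cells visited; 7 ≤ 7 moves.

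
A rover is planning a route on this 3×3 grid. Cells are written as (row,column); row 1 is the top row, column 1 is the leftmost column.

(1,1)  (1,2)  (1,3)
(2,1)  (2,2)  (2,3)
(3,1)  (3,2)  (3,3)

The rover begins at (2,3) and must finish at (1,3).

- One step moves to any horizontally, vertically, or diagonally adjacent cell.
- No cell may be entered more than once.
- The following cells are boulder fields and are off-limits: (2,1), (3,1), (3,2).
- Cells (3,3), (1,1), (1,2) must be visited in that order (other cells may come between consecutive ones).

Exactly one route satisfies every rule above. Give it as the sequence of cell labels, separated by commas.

(2,3), (3,3), (2,2), (1,1), (1,2), (1,3)

The waypoints must appear in the order (3,3), (1,1), (1,2), with no cell reused.
Route from (2,3): down to (3,3), 2× up-left (reaching (1,1)), 2× right (reaching (1,3)) — 5 moves in all.
Check: order respected ((3,3) at step 1, (1,1) at step 3, (1,2) at step 4).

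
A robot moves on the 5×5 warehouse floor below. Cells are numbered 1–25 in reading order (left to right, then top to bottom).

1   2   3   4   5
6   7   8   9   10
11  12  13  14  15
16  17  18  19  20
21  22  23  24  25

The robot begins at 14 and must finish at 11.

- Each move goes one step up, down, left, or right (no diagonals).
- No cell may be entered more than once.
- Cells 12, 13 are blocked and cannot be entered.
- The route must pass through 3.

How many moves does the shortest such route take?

Any route passes through 3 somewhere between 14 and 11. Summing Manhattan distances along the two legs (14 → 3 → 11) gives a lower bound of 3 + 4 = 7 moves.
A route of 7 moves achieves this: 14 → 9 → 4 → 3 → 8 → 7 → 6 → 11.
Since 7 matches the lower bound, it is optimal.

7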